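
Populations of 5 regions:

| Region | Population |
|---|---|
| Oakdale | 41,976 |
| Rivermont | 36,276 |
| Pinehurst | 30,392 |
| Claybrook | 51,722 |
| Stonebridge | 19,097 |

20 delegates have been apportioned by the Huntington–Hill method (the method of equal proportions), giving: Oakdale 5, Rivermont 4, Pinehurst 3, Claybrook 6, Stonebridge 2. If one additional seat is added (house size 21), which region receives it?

Pinehurst

Priority for the next seat is population ÷ (√(s·(s+1))).
Priorities: Oakdale 7663.734, Rivermont 8111.560, Pinehurst 8773.415, Claybrook 7980.878, Stonebridge 7796.318.
Highest priority: Pinehurst.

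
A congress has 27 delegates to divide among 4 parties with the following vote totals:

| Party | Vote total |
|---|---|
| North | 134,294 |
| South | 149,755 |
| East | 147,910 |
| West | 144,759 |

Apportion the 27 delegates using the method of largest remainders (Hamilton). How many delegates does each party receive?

North: 6, South: 7, East: 7, West: 7

Standard divisor: 576718 ÷ 27 ≈ 21359.926.
Standard quotas: North 6.2872, South 7.0110, East 6.9246, West 6.7771.
Lower quotas: North 6, South 7, East 6, West 6 (sum 25, leaving 2 seats).
Remainders in descending order: East 0.9246, West 0.7771, North 0.2872, South 0.0110.
Largest remainders: East, West receive the extra seats.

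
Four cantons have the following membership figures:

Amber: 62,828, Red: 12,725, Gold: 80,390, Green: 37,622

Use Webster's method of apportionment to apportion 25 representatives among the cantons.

Standard divisor 193565/25 ≈ 7742.6; standard quotas: Amber 8.115, Red 1.644, Gold 10.383, Green 4.859.
Rounding to the nearest integer gives Amber 8, Red 2, Gold 10, Green 5 — total 25, matching the house size, so no adjustment is needed.

Amber 8; Red 2; Gold 10; Green 5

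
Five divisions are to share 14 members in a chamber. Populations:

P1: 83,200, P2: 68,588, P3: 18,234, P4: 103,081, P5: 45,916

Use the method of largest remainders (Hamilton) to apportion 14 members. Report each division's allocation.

P1 4, P2 3, P3 1, P4 4, P5 2

Standard divisor: 319019 ÷ 14 ≈ 22787.071.
Standard quotas: P1 3.6512, P2 3.0100, P3 0.8002, P4 4.5237, P5 2.0150.
Lower quotas: P1 3, P2 3, P3 0, P4 4, P5 2 (sum 12, leaving 2 seats).
Remainders in descending order: P3 0.8002, P1 0.6512, P4 0.5237, P5 0.0150, P2 0.0100.
Largest remainders: P3, P1 receive the extra seats.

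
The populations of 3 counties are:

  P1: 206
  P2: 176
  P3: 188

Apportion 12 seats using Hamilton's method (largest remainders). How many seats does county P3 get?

4

The standard divisor is 570/12 ≈ 47.5.
Standard quotas: P1 4.337, P2 3.705, P3 3.958.
Lower quotas: P1 4, P2 3, P3 3 (sum 10, leaving 2 seats).
Remainders in descending order: P3 0.958, P2 0.705, P1 0.337.
The surplus seats go to P3, P2.
P3 receives 4.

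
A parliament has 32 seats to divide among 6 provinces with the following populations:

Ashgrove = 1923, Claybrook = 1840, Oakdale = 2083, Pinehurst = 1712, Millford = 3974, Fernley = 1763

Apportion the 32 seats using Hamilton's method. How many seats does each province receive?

Standard divisor: 13295 ÷ 32 ≈ 415.469.
Standard quotas: Ashgrove 4.629, Claybrook 4.429, Oakdale 5.014, Pinehurst 4.121, Millford 9.565, Fernley 4.243.
Lower quotas: Ashgrove 4, Claybrook 4, Oakdale 5, Pinehurst 4, Millford 9, Fernley 4 (sum 30, leaving 2 seats).
Remainders in descending order: Ashgrove 0.629, Millford 0.565, Claybrook 0.429, Fernley 0.243, Pinehurst 0.121, Oakdale 0.014.
Largest remainders: Ashgrove, Millford receive the extra seats.

Ashgrove: 5; Claybrook: 4; Oakdale: 5; Pinehurst: 4; Millford: 10; Fernley: 4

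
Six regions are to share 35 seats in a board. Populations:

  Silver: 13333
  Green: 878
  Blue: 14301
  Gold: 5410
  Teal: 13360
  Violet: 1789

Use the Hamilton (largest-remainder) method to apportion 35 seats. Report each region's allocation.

Silver: 9, Green: 1, Blue: 10, Gold: 4, Teal: 10, Violet: 1

Standard divisor: 49071 ÷ 35 ≈ 1402.029.
Standard quotas: Silver 9.5098, Green 0.6262, Blue 10.2002, Gold 3.8587, Teal 9.5290, Violet 1.2760.
Lower quotas: Silver 9, Green 0, Blue 10, Gold 3, Teal 9, Violet 1 (sum 32, leaving 3 seats).
Remainders in descending order: Gold 0.8587, Green 0.6262, Teal 0.5290, Silver 0.5098, Violet 0.2760, Blue 0.2002.
The surplus seats go to Gold, Green, Teal.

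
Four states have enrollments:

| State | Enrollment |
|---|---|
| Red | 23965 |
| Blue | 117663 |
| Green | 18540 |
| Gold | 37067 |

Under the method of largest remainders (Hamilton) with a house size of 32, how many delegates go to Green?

Standard divisor: 197235 ÷ 32 ≈ 6163.594.
Standard quotas: Red 3.8882, Blue 19.0900, Green 3.0080, Gold 6.0139.
Lower quotas: Red 3, Blue 19, Green 3, Gold 6 (sum 31, leaving 1 seat).
Remainders in descending order: Red 0.8882, Blue 0.0900, Gold 0.0139, Green 0.0080.
Largest remainder: Red receives the extra seat.
Green receives 3.

3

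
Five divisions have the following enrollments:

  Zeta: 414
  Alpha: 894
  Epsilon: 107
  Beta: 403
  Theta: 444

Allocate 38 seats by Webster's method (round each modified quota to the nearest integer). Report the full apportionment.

Standard divisor 2262/38 ≈ 59.526; standard quotas: Zeta 6.955, Alpha 15.019, Epsilon 1.798, Beta 6.770, Theta 7.459.
Rounding to the nearest integer gives Zeta 7, Alpha 15, Epsilon 2, Beta 7, Theta 7 — total 38, matching the house size, so no adjustment is needed.

Zeta 7, Alpha 15, Epsilon 2, Beta 7, Theta 7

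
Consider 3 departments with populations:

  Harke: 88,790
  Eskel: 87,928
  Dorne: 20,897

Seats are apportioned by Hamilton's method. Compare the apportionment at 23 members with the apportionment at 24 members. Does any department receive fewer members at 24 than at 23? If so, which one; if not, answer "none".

Dorne

At 23 seats: Harke 10, Eskel 10, Dorne 3.
At 24 seats: Harke 11, Eskel 11, Dorne 2.
Dorne drops from 3 to 2.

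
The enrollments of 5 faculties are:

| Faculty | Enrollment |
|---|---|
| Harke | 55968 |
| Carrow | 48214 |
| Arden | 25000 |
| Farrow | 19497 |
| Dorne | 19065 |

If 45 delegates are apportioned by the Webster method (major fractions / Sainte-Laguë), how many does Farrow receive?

5

Standard divisor 167744/45 ≈ 3727.644; standard quotas: Harke 15.014, Carrow 12.934, Arden 6.707, Farrow 5.230, Dorne 5.114.
Rounding to the nearest integer gives Harke 15, Carrow 13, Arden 7, Farrow 5, Dorne 5 — total 45, matching the house size, so no adjustment is needed.
Farrow receives 5.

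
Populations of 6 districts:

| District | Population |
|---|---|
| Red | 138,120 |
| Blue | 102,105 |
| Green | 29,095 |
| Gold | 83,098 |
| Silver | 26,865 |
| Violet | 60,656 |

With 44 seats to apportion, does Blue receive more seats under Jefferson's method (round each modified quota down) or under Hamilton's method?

Jefferson

Jefferson: Red 14, Blue 11, Green 3, Gold 8, Silver 2, Violet 6.
Hamilton: Red 14, Blue 10, Green 3, Gold 8, Silver 3, Violet 6.
Blue gets 11 under Jefferson and 10 under Hamilton.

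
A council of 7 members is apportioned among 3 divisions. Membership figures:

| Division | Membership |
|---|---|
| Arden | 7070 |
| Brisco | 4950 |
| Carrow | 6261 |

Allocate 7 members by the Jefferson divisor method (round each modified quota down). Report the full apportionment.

Arden=3; Brisco=2; Carrow=2

Standard divisor 18281/7 ≈ 2611.571; standard quotas: Arden 2.707, Brisco 1.895, Carrow 2.397.
Rounding down gives 2, 1, 2 = 5 seats, so the divisor must be adjusted.
With modified divisor 2200: modified quotas Arden 3.214, Brisco 2.250, Carrow 2.846.
Rounding down: Arden 3, Brisco 2, Carrow 2 (total 7).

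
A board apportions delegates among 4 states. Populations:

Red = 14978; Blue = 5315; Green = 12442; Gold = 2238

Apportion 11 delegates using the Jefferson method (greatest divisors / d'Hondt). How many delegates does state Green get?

Standard divisor 34973/11 ≈ 3179.364; standard quotas: Red 4.711, Blue 1.672, Green 3.913, Gold 0.704.
Rounding down gives 4, 1, 3, 0 = 8 seats, so the divisor must be adjusted.
With modified divisor 2600: modified quotas Red 5.761, Blue 2.044, Green 4.785, Gold 0.861.
Rounding down: Red 5, Blue 2, Green 4, Gold 0 (total 11).
Green receives 4.

4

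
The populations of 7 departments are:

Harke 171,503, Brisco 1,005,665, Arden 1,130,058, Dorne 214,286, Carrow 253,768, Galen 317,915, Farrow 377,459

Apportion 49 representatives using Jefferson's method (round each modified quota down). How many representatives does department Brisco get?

Standard divisor 3470654/49 ≈ 70829.673; standard quotas: Harke 2.421, Brisco 14.198, Arden 15.955, Dorne 3.025, Carrow 3.583, Galen 4.488, Farrow 5.329.
Rounding down gives 2, 14, 15, 3, 3, 4, 5 = 46 seats, so the divisor must be adjusted.
With modified divisor 65000: modified quotas Harke 2.639, Brisco 15.472, Arden 17.386, Dorne 3.297, Carrow 3.904, Galen 4.891, Farrow 5.807.
Rounding down: Harke 2, Brisco 15, Arden 17, Dorne 3, Carrow 3, Galen 4, Farrow 5 (total 49).
Brisco receives 15.

15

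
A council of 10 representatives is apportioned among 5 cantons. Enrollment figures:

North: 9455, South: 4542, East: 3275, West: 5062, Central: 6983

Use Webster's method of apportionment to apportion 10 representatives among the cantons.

Standard divisor 29317/10 ≈ 2931.7; standard quotas: North 3.225, South 1.549, East 1.117, West 1.727, Central 2.382.
Rounding to the nearest integer gives North 3, South 2, East 1, West 2, Central 2 — total 10, matching the house size, so no adjustment is needed.

North=3, South=2, East=1, West=2, Central=2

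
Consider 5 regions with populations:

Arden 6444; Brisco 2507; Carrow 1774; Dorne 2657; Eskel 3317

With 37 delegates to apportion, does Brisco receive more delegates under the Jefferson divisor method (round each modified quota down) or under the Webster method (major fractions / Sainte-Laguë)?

Webster

Jefferson: Arden 15, Brisco 5, Carrow 4, Dorne 6, Eskel 7.
Webster: Arden 14, Brisco 6, Carrow 4, Dorne 6, Eskel 7.
Brisco gets 5 under Jefferson and 6 under Webster.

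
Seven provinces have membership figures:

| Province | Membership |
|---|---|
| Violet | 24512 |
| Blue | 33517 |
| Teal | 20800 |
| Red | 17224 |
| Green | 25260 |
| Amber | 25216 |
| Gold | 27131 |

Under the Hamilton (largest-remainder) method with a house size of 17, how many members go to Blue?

The standard divisor is 173660/17 ≈ 10215.294.
Standard quotas: Violet 2.3995, Blue 3.2811, Teal 2.0362, Red 1.6861, Green 2.4728, Amber 2.4685, Gold 2.6559.
Lower quotas: Violet 2, Blue 3, Teal 2, Red 1, Green 2, Amber 2, Gold 2 (sum 14, leaving 3 seats).
Remainders in descending order: Red 0.6861, Gold 0.6559, Green 0.4728, Amber 0.4685, Violet 0.3995, Blue 0.2811, Teal 0.0362.
The surplus seats go to Red, Gold, Green.
Blue receives 3.

3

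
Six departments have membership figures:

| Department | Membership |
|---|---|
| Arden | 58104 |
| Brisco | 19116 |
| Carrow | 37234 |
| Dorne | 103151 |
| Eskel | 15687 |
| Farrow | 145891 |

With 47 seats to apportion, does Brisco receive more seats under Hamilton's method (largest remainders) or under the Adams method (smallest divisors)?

Adams

Hamilton: Arden 7, Brisco 2, Carrow 5, Dorne 13, Eskel 2, Farrow 18.
Adams: Arden 7, Brisco 3, Carrow 5, Dorne 13, Eskel 2, Farrow 17.
Brisco gets 2 under Hamilton and 3 under Adams.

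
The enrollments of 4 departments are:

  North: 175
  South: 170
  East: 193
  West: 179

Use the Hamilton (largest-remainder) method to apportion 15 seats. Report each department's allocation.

North 4, South 3, East 4, West 4

Standard divisor: 717 ÷ 15 ≈ 47.8.
Standard quotas: North 3.661, South 3.556, East 4.038, West 3.745.
Lower quotas: North 3, South 3, East 4, West 3 (sum 13, leaving 2 seats).
Remainders in descending order: West 0.745, North 0.661, South 0.556, East 0.038.
The surplus seats go to West, North.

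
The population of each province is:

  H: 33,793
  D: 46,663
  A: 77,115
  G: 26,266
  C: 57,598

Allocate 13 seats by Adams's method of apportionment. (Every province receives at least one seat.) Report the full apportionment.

H 2, D 2, A 4, G 2, C 3

Standard divisor 241435/13 ≈ 18571.923; standard quotas: H 1.820, D 2.513, A 4.152, G 1.414, C 3.101.
Rounding up gives 2, 3, 5, 2, 4 = 16 seats, so the divisor must be adjusted.
With modified divisor 24500: modified quotas H 1.379, D 1.905, A 3.148, G 1.072, C 2.351.
Rounding up: H 2, D 2, A 4, G 2, C 3 (total 13).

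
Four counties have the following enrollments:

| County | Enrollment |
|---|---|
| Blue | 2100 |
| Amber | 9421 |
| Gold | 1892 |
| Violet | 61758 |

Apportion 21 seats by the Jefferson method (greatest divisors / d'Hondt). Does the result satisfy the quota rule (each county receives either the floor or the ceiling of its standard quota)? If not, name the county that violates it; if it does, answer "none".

Standard quotas: Blue 0.587, Amber 2.632, Gold 0.529, Violet 17.253.
Jefferson allocation: Blue 0, Amber 2, Gold 0, Violet 19.
Violet has quota 17.253 (lower 17, upper 18) but receives 19 — outside the quota interval.

Violet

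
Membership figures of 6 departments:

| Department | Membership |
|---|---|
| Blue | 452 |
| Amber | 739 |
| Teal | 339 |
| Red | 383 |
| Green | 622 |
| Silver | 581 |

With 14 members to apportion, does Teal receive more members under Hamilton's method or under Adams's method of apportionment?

Hamilton: Blue 2, Amber 3, Teal 1, Red 2, Green 3, Silver 3.
Adams: Blue 2, Amber 3, Teal 2, Red 2, Green 3, Silver 2.
Teal gets 1 under Hamilton and 2 under Adams.

Adams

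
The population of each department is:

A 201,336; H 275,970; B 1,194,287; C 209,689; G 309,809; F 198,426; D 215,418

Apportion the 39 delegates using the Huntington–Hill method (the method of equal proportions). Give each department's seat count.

A: 3, H: 4, B: 18, C: 3, G: 5, F: 3, D: 3

With divisor 66426: modified quotas A 3.031, H 4.155, B 17.979, C 3.157, G 4.664, F 2.987, D 3.243.
Geometric-mean thresholds: A √(3·4)=3.464, H √(4·5)=4.472, B √(17·18)=17.493, C √(3·4)=3.464, G √(4·5)=4.472, F √(2·3)=2.449, D √(3·4)=3.464.
Each quota rounded against its threshold gives A 3, H 4, B 18, C 3, G 5, F 3, D 3 (total 39).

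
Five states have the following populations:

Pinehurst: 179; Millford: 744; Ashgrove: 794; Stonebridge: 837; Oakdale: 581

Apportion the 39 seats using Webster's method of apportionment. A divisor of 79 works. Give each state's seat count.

With modified divisor 79: modified quotas Pinehurst 2.266, Millford 9.418, Ashgrove 10.051, Stonebridge 10.595, Oakdale 7.354.
Rounding to the nearest integer: Pinehurst 2, Millford 9, Ashgrove 10, Stonebridge 11, Oakdale 7 (total 39).

Pinehurst 2, Millford 9, Ashgrove 10, Stonebridge 11, Oakdale 7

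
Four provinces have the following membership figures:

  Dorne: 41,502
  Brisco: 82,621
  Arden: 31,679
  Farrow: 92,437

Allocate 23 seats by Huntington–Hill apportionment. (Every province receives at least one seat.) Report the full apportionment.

Dorne 4; Brisco 8; Arden 3; Farrow 8

With divisor 10967: modified quotas Dorne 3.784, Brisco 7.534, Arden 2.889, Farrow 8.429.
Geometric-mean thresholds: Dorne √(3·4)=3.464, Brisco √(7·8)=7.483, Arden √(2·3)=2.449, Farrow √(8·9)=8.485.
Each quota rounded against its threshold gives Dorne 4, Brisco 8, Arden 3, Farrow 8 (total 23).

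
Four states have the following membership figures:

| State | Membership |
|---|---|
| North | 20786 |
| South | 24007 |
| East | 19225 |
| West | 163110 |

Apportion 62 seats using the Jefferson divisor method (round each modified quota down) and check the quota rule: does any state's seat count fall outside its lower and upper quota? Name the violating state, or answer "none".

Standard quotas: North 5.674, South 6.553, East 5.248, West 44.525.
Jefferson allocation: North 5, South 6, East 5, West 46.
West has quota 44.525 (lower 44, upper 45) but receives 46 — outside the quota interval.

West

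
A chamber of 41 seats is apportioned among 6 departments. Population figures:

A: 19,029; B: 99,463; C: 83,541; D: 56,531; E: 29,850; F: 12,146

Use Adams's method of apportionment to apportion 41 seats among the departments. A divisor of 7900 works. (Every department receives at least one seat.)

A=3; B=13; C=11; D=8; E=4; F=2

With modified divisor 7900: modified quotas A 2.409, B 12.590, C 10.575, D 7.156, E 3.778, F 1.537.
Rounding up: A 3, B 13, C 11, D 8, E 4, F 2 (total 41).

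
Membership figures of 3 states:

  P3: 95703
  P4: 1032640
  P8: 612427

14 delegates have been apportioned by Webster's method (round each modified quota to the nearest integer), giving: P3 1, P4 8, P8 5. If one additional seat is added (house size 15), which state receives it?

Priority for the next seat is population ÷ (current seats + 0.5).
Priorities: P3 63802.000, P4 121487.059, P8 111350.364.
Highest priority: P4.

P4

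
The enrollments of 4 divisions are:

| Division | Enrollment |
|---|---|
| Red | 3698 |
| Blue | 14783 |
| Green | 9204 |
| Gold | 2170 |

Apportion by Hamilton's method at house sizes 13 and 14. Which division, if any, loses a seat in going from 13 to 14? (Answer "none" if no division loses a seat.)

none

At 13 seats: Red 2, Blue 6, Green 4, Gold 1.
At 14 seats: Red 2, Blue 7, Green 4, Gold 1.
No division's allocation decreased.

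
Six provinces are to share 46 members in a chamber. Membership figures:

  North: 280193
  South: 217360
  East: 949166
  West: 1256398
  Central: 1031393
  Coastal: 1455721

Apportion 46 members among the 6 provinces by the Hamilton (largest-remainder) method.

The standard divisor is 5190231/46 ≈ 112831.109.
Standard quotas: North 2.4833, South 1.9264, East 8.4123, West 11.1352, Central 9.1410, Coastal 12.9018.
Lower quotas: North 2, South 1, East 8, West 11, Central 9, Coastal 12 (sum 43, leaving 3 seats).
Remainders in descending order: South 0.9264, Coastal 0.9018, North 0.4833, East 0.4123, Central 0.1410, West 0.1352.
Largest remainders: South, Coastal, North receive the extra seats.

North 3, South 2, East 8, West 11, Central 9, Coastal 13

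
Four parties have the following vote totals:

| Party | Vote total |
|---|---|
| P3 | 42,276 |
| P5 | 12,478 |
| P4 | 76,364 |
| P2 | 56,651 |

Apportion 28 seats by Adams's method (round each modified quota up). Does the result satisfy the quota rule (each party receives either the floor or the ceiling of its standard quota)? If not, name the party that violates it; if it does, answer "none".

none

Standard quotas: P3 6.304, P5 1.861, P4 11.387, P2 8.448.
Adams allocation: P3 6, P5 2, P4 11, P2 9.
Every allocation lies between the lower and upper quota.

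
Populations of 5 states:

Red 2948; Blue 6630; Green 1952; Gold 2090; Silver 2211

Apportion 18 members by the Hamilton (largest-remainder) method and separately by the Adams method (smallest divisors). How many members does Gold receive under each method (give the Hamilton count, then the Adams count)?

2 and 3

Hamilton: Red 3, Blue 8, Green 2, Gold 2, Silver 3.
Adams: Red 3, Blue 7, Green 2, Gold 3, Silver 3.
Gold gets 2 under Hamilton and 3 under Adams.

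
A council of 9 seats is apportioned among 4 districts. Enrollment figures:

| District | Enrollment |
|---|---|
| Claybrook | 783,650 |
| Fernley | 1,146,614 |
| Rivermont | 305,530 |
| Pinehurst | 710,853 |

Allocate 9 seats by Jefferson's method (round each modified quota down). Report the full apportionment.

Claybrook=2, Fernley=4, Rivermont=1, Pinehurst=2

Standard divisor 2946647/9 ≈ 327405.222; standard quotas: Claybrook 2.394, Fernley 3.502, Rivermont 0.933, Pinehurst 2.171.
Rounding down gives 2, 3, 0, 2 = 7 seats, so the divisor must be adjusted.
With modified divisor 273900: modified quotas Claybrook 2.861, Fernley 4.186, Rivermont 1.115, Pinehurst 2.595.
Rounding down: Claybrook 2, Fernley 4, Rivermont 1, Pinehurst 2 (total 9).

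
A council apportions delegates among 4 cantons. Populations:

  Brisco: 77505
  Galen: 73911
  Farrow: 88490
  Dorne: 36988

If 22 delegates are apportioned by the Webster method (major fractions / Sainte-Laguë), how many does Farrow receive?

Standard divisor 276894/22 ≈ 12586.091; standard quotas: Brisco 6.158, Galen 5.872, Farrow 7.031, Dorne 2.939.
Rounding to the nearest integer gives Brisco 6, Galen 6, Farrow 7, Dorne 3 — total 22, matching the house size, so no adjustment is needed.
Farrow receives 7.

7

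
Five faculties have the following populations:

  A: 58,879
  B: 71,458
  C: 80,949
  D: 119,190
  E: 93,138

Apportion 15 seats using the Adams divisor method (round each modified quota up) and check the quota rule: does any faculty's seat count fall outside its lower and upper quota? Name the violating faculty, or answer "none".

none

Standard quotas: A 2.085, B 2.530, C 2.866, D 4.220, E 3.298.
Adams allocation: A 2, B 3, C 3, D 4, E 3.
Every allocation lies between the lower and upper quota.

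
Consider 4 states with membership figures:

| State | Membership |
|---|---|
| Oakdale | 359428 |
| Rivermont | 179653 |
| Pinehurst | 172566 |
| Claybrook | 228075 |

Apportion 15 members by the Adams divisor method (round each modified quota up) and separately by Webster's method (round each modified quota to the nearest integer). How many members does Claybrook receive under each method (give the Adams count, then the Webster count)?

Adams: Oakdale 5, Rivermont 3, Pinehurst 3, Claybrook 4.
Webster: Oakdale 6, Rivermont 3, Pinehurst 3, Claybrook 3.
Claybrook gets 4 under Adams and 3 under Webster.

4 and 3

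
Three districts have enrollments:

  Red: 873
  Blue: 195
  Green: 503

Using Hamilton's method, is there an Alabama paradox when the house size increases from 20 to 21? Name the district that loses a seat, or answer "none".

Blue

At 20 seats: Red 11, Blue 3, Green 6.
At 21 seats: Red 12, Blue 2, Green 7.
Blue drops from 3 to 2.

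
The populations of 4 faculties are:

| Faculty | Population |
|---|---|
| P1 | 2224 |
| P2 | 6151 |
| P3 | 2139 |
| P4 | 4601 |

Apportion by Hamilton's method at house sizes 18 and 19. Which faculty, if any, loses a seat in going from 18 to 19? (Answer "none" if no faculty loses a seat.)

At 18 seats: P1 3, P2 7, P3 3, P4 5.
At 19 seats: P1 3, P2 8, P3 2, P4 6.
P3 drops from 3 to 2.

P3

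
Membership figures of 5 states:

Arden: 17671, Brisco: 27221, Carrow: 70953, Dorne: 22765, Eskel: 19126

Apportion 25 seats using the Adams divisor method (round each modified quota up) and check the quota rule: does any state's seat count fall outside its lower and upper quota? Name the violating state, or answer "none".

Standard quotas: Arden 2.801, Brisco 4.314, Carrow 11.246, Dorne 3.608, Eskel 3.031.
Adams allocation: Arden 3, Brisco 4, Carrow 11, Dorne 4, Eskel 3.
Every allocation lies between the lower and upper quota.

none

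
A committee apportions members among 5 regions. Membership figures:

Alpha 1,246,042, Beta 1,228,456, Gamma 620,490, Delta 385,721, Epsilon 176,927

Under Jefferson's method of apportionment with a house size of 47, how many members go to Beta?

16

Standard divisor 3657636/47 ≈ 77822.043; standard quotas: Alpha 16.011, Beta 15.785, Gamma 7.973, Delta 4.956, Epsilon 2.273.
Rounding down gives 16, 15, 7, 4, 2 = 44 seats, so the divisor must be adjusted.
With modified divisor 75000: modified quotas Alpha 16.614, Beta 16.379, Gamma 8.273, Delta 5.143, Epsilon 2.359.
Rounding down: Alpha 16, Beta 16, Gamma 8, Delta 5, Epsilon 2 (total 47).
Beta receives 16.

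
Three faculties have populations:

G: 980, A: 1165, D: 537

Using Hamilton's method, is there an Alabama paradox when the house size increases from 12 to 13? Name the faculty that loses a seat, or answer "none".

At 12 seats: G 4, A 5, D 3.
At 13 seats: G 5, A 6, D 2.
D drops from 3 to 2.

D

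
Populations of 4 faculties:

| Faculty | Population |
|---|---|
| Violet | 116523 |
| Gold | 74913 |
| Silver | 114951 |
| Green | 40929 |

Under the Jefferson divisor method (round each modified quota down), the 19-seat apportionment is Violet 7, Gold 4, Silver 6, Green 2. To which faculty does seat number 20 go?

Priority for the next seat is population ÷ (current seats + 1).
Priorities: Violet 14565.375, Gold 14982.600, Silver 16421.571, Green 13643.000.
Highest priority: Silver.

Silver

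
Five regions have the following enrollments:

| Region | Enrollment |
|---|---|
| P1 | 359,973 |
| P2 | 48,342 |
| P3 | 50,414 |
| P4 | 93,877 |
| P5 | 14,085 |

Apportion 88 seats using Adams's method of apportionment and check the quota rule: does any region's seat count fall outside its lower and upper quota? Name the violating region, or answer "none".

Standard quotas: P1 55.899, P2 7.507, P3 7.829, P4 14.578, P5 2.187.
Adams allocation: P1 54, P2 8, P3 8, P4 15, P5 3.
P1 has quota 55.899 (lower 55, upper 56) but receives 54 — outside the quota interval.

P1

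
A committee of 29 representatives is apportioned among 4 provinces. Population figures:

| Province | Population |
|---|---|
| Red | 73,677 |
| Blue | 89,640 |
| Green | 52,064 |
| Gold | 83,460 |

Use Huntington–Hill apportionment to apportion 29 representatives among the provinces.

With divisor 10205: modified quotas Red 7.220, Blue 8.784, Green 5.102, Gold 8.178.
Geometric-mean thresholds: Red √(7·8)=7.483, Blue √(8·9)=8.485, Green √(5·6)=5.477, Gold √(8·9)=8.485.
Each quota rounded against its threshold gives Red 7, Blue 9, Green 5, Gold 8 (total 29).

Red 7; Blue 9; Green 5; Gold 8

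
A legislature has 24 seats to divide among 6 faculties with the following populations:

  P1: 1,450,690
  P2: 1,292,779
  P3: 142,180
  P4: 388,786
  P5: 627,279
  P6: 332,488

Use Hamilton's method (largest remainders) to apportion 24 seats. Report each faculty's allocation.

P1: 8; P2: 7; P3: 1; P4: 2; P5: 4; P6: 2

The standard divisor is 4234202/24 ≈ 176425.083.
Standard quotas: P1 8.2227, P2 7.3276, P3 0.8059, P4 2.2037, P5 3.5555, P6 1.8846.
Lower quotas: P1 8, P2 7, P3 0, P4 2, P5 3, P6 1 (sum 21, leaving 3 seats).
Remainders in descending order: P6 0.8846, P3 0.8059, P5 0.5555, P2 0.3276, P1 0.2227, P4 0.2037.
The surplus seats go to P6, P3, P5.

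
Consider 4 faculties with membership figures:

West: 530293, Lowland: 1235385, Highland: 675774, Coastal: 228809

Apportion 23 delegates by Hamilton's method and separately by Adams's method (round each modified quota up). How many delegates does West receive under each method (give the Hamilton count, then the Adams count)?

Hamilton: West 4, Lowland 11, Highland 6, Coastal 2.
Adams: West 5, Lowland 10, Highland 6, Coastal 2.
West gets 4 under Hamilton and 5 under Adams.

4 and 5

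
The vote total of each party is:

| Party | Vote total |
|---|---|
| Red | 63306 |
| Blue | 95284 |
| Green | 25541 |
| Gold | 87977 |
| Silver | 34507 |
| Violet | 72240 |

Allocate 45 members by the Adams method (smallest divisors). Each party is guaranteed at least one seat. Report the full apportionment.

Standard divisor 378855/45 ≈ 8419; standard quotas: Red 7.519, Blue 11.318, Green 3.034, Gold 10.450, Silver 4.099, Violet 8.581.
Rounding up gives 8, 12, 4, 11, 5, 9 = 49 seats, so the divisor must be adjusted.
With modified divisor 8900: modified quotas Red 7.113, Blue 10.706, Green 2.870, Gold 9.885, Silver 3.877, Violet 8.117.
Rounding up: Red 8, Blue 11, Green 3, Gold 10, Silver 4, Violet 9 (total 45).

Red=8; Blue=11; Green=3; Gold=10; Silver=4; Violet=9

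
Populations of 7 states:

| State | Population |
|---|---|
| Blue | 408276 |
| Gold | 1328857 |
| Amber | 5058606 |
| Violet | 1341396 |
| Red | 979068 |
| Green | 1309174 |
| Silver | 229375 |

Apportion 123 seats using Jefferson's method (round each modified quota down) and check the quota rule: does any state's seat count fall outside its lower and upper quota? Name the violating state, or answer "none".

Standard quotas: Blue 4.713, Gold 15.341, Amber 58.397, Violet 15.485, Red 11.303, Green 15.113, Silver 2.648.
Jefferson allocation: Blue 4, Gold 15, Amber 60, Violet 16, Red 11, Green 15, Silver 2.
Amber has quota 58.397 (lower 58, upper 59) but receives 60 — outside the quota interval.

Amber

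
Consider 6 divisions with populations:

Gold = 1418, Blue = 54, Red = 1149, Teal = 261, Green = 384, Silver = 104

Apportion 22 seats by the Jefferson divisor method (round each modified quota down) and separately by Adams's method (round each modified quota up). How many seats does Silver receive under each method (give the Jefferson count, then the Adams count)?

Jefferson: Gold 10, Blue 0, Red 8, Teal 2, Green 2, Silver 0.
Adams: Gold 8, Blue 1, Red 7, Teal 2, Green 3, Silver 1.
Silver gets 0 under Jefferson and 1 under Adams.

0 and 1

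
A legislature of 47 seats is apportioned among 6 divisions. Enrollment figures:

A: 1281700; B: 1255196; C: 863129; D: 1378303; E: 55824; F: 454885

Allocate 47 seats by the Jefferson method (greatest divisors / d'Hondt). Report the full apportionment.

Standard divisor 5289037/47 ≈ 112532.702; standard quotas: A 11.390, B 11.154, C 7.670, D 12.248, E 0.496, F 4.042.
Rounding down gives 11, 11, 7, 12, 0, 4 = 45 seats, so the divisor must be adjusted.
With modified divisor 106400: modified quotas A 12.046, B 11.797, C 8.112, D 12.954, E 0.525, F 4.275.
Rounding down: A 12, B 11, C 8, D 12, E 0, F 4 (total 47).

A 12, B 11, C 8, D 12, E 0, F 4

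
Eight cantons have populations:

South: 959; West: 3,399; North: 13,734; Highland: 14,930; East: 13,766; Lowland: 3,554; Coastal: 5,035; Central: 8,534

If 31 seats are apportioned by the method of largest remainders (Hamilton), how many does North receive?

Standard divisor: 63911 ÷ 31 ≈ 2061.645.
Standard quotas: South 0.4652, West 1.6487, North 6.6617, Highland 7.2418, East 6.6772, Lowland 1.7239, Coastal 2.4422, Central 4.1394.
Lower quotas: South 0, West 1, North 6, Highland 7, East 6, Lowland 1, Coastal 2, Central 4 (sum 27, leaving 4 seats).
Remainders in descending order: Lowland 0.7239, East 0.6772, North 0.6617, West 0.6487, South 0.4652, Coastal 0.4422, Highland 0.2418, Central 0.1394.
Largest remainders: Lowland, East, North, West receive the extra seats.
North receives 7.

7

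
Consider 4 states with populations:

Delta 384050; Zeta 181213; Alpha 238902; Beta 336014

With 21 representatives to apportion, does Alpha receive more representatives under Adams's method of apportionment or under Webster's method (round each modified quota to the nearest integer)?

Webster

Adams: Delta 7, Zeta 4, Alpha 4, Beta 6.
Webster: Delta 7, Zeta 3, Alpha 5, Beta 6.
Alpha gets 4 under Adams and 5 under Webster.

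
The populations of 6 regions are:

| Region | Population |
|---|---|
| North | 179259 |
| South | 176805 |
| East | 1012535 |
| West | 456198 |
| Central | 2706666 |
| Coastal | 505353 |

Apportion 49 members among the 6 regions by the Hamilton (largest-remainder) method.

North=2, South=2, East=10, West=4, Central=26, Coastal=5

Standard divisor: 5036816 ÷ 49 ≈ 102792.163.
Standard quotas: North 1.7439, South 1.7200, East 9.8503, West 4.4381, Central 26.3314, Coastal 4.9163.
Lower quotas: North 1, South 1, East 9, West 4, Central 26, Coastal 4 (sum 45, leaving 4 seats).
Remainders in descending order: Coastal 0.9163, East 0.8503, North 0.7439, South 0.7200, West 0.4381, Central 0.3314.
The surplus seats go to Coastal, East, North, South.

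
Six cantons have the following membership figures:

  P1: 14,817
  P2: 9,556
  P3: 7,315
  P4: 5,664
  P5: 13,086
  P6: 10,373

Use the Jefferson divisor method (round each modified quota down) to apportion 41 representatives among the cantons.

P1 10; P2 6; P3 5; P4 4; P5 9; P6 7

Standard divisor 60811/41 ≈ 1483.195; standard quotas: P1 9.990, P2 6.443, P3 4.932, P4 3.819, P5 8.823, P6 6.994.
Rounding down gives 9, 6, 4, 3, 8, 6 = 36 seats, so the divisor must be adjusted.
With modified divisor 1400: modified quotas P1 10.584, P2 6.826, P3 5.225, P4 4.046, P5 9.347, P6 7.409.
Rounding down: P1 10, P2 6, P3 5, P4 4, P5 9, P6 7 (total 41).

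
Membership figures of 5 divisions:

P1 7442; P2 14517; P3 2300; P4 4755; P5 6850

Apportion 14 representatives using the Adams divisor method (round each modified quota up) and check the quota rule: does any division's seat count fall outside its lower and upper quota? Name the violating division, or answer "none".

none

Standard quotas: P1 2.905, P2 5.667, P3 0.898, P4 1.856, P5 2.674.
Adams allocation: P1 3, P2 5, P3 1, P4 2, P5 3.
Every allocation lies between the lower and upper quota.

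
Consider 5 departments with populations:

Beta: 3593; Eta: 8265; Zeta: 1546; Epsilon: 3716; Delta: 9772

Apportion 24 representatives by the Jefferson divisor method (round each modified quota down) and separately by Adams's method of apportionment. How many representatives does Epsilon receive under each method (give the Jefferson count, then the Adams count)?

Jefferson: Beta 3, Eta 8, Zeta 1, Epsilon 3, Delta 9.
Adams: Beta 3, Eta 7, Zeta 2, Epsilon 4, Delta 8.
Epsilon gets 3 under Jefferson and 4 under Adams.

3 and 4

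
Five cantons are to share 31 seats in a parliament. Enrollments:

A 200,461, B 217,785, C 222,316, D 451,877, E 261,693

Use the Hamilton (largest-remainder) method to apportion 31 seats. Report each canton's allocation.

A=5, B=5, C=5, D=10, E=6

Total 1354132; standard divisor 1354132/31 ≈ 43681.677.
Standard quotas: A 4.5891, B 4.9857, C 5.0895, D 10.3448, E 5.9909.
Lower quotas: A 4, B 4, C 5, D 10, E 5 (sum 28, leaving 3 seats).
Remainders in descending order: E 0.9909, B 0.9857, A 0.5891, D 0.3448, C 0.0895.
Largest remainders: E, B, A receive the extra seats.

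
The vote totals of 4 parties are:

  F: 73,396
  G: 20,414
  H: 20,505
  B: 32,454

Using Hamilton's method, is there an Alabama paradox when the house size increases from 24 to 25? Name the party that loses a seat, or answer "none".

At 24 seats: F 12, G 3, H 4, B 5.
At 25 seats: F 13, G 3, H 3, B 6.
H drops from 4 to 3.

H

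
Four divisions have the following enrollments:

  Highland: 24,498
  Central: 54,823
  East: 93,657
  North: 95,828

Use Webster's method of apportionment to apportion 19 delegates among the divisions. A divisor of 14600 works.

Highland=2; Central=4; East=6; North=7

With modified divisor 14600: modified quotas Highland 1.678, Central 3.755, East 6.415, North 6.564.
Rounding to the nearest integer: Highland 2, Central 4, East 6, North 7 (total 19).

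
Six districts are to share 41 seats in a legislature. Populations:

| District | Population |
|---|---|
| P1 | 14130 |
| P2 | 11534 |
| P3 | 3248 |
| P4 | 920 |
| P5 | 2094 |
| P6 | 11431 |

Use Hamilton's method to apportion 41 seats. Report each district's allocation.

The standard divisor is 43357/41 ≈ 1057.488.
Standard quotas: P1 13.3619, P2 10.9070, P3 3.0714, P4 0.8700, P5 1.9802, P6 10.8096.
Lower quotas: P1 13, P2 10, P3 3, P4 0, P5 1, P6 10 (sum 37, leaving 4 seats).
Remainders in descending order: P5 0.9802, P2 0.9070, P4 0.8700, P6 0.8096, P1 0.3619, P3 0.0714.
Largest remainders: P5, P2, P4, P6 receive the extra seats.

P1=13; P2=11; P3=3; P4=1; P5=2; P6=11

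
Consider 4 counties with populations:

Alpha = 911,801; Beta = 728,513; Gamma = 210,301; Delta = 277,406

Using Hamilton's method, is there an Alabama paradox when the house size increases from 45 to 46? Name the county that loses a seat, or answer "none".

Gamma

At 45 seats: Alpha 19, Beta 15, Gamma 5, Delta 6.
At 46 seats: Alpha 20, Beta 16, Gamma 4, Delta 6.
Gamma drops from 5 to 4.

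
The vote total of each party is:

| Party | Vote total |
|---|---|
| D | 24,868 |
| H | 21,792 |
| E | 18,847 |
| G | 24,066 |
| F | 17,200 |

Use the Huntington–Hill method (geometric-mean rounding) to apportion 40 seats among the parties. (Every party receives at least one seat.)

D 9, H 8, E 7, G 9, F 7

With divisor 2638: modified quotas D 9.427, H 8.261, E 7.144, G 9.123, F 6.520.
Geometric-mean thresholds: D √(9·10)=9.487, H √(8·9)=8.485, E √(7·8)=7.483, G √(9·10)=9.487, F √(6·7)=6.481.
Each quota rounded against its threshold gives D 9, H 8, E 7, G 9, F 7 (total 40).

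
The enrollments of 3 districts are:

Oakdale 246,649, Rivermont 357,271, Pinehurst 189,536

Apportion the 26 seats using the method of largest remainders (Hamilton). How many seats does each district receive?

The standard divisor is 793456/26 ≈ 30517.538.
Standard quotas: Oakdale 8.0822, Rivermont 11.7071, Pinehurst 6.2107.
Lower quotas: Oakdale 8, Rivermont 11, Pinehurst 6 (sum 25, leaving 1 seat).
Remainders in descending order: Rivermont 0.7071, Pinehurst 0.2107, Oakdale 0.0822.
The surplus seat goes to Rivermont.

Oakdale 8; Rivermont 12; Pinehurst 6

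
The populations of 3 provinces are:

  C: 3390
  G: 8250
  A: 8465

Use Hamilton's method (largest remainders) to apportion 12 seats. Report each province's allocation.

C 2, G 5, A 5

Total 20105; standard divisor 20105/12 ≈ 1675.417.
Standard quotas: C 2.0234, G 4.9241, A 5.0525.
Lower quotas: C 2, G 4, A 5 (sum 11, leaving 1 seat).
Remainders in descending order: G 0.9241, A 0.0525, C 0.0234.
Largest remainder: G receives the extra seat.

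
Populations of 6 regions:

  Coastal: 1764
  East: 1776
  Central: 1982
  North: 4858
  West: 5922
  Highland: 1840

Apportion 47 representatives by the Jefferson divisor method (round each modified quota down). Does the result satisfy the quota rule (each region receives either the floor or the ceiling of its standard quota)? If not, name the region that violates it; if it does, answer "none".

Standard quotas: Coastal 4.570, East 4.601, Central 5.135, North 12.585, West 15.342, Highland 4.767.
Jefferson allocation: Coastal 4, East 4, Central 5, North 13, West 16, Highland 5.
Every allocation lies between the lower and upper quota.

none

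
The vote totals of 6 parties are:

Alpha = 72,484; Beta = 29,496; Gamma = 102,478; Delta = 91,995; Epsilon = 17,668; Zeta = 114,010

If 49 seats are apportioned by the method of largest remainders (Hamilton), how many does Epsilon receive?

2

Standard divisor: 428131 ÷ 49 ≈ 8737.367.
Standard quotas: Alpha 8.2959, Beta 3.3758, Gamma 11.7287, Delta 10.5289, Epsilon 2.0221, Zeta 13.0486.
Lower quotas: Alpha 8, Beta 3, Gamma 11, Delta 10, Epsilon 2, Zeta 13 (sum 47, leaving 2 seats).
Remainders in descending order: Gamma 0.7287, Delta 0.5289, Beta 0.3758, Alpha 0.2959, Zeta 0.0486, Epsilon 0.0221.
Largest remainders: Gamma, Delta receive the extra seats.
Epsilon receives 2.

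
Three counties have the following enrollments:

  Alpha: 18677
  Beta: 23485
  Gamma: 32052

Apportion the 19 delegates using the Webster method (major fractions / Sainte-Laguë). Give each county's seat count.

Standard divisor 74214/19 ≈ 3906; standard quotas: Alpha 4.782, Beta 6.013, Gamma 8.206.
Rounding to the nearest integer gives Alpha 5, Beta 6, Gamma 8 — total 19, matching the house size, so no adjustment is needed.

Alpha 5, Beta 6, Gamma 8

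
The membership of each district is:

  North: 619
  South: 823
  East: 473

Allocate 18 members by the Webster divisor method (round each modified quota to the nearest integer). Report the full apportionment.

North 6; South 8; East 4

Standard divisor 1915/18 ≈ 106.389; standard quotas: North 5.818, South 7.736, East 4.446.
Rounding to the nearest integer gives North 6, South 8, East 4 — total 18, matching the house size, so no adjustment is needed.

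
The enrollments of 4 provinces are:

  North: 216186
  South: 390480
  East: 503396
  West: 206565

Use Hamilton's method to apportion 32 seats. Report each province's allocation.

North 5, South 10, East 12, West 5

The standard divisor is 1316627/32 ≈ 41144.594.
Standard quotas: North 5.2543, South 9.4904, East 12.2348, West 5.0205.
Lower quotas: North 5, South 9, East 12, West 5 (sum 31, leaving 1 seat).
Remainders in descending order: South 0.4904, North 0.2543, East 0.2348, West 0.0205.
Largest remainder: South receives the extra seat.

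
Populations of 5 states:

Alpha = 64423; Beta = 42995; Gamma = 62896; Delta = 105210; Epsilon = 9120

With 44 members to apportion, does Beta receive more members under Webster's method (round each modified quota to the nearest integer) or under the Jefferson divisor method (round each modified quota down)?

Webster

Webster: Alpha 10, Beta 7, Gamma 10, Delta 16, Epsilon 1.
Jefferson: Alpha 10, Beta 6, Gamma 10, Delta 17, Epsilon 1.
Beta gets 7 under Webster and 6 under Jefferson.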